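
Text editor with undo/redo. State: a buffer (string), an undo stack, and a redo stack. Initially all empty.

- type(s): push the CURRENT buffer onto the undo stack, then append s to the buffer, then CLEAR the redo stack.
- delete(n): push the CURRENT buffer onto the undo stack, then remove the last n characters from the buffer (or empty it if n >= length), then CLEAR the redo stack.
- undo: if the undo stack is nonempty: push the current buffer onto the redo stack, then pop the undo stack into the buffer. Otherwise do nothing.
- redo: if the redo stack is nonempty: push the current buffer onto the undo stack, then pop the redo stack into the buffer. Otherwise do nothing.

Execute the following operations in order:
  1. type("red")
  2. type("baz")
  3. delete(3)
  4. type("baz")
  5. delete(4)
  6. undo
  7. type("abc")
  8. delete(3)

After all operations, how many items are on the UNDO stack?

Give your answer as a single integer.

After op 1 (type): buf='red' undo_depth=1 redo_depth=0
After op 2 (type): buf='redbaz' undo_depth=2 redo_depth=0
After op 3 (delete): buf='red' undo_depth=3 redo_depth=0
After op 4 (type): buf='redbaz' undo_depth=4 redo_depth=0
After op 5 (delete): buf='re' undo_depth=5 redo_depth=0
After op 6 (undo): buf='redbaz' undo_depth=4 redo_depth=1
After op 7 (type): buf='redbazabc' undo_depth=5 redo_depth=0
After op 8 (delete): buf='redbaz' undo_depth=6 redo_depth=0

Answer: 6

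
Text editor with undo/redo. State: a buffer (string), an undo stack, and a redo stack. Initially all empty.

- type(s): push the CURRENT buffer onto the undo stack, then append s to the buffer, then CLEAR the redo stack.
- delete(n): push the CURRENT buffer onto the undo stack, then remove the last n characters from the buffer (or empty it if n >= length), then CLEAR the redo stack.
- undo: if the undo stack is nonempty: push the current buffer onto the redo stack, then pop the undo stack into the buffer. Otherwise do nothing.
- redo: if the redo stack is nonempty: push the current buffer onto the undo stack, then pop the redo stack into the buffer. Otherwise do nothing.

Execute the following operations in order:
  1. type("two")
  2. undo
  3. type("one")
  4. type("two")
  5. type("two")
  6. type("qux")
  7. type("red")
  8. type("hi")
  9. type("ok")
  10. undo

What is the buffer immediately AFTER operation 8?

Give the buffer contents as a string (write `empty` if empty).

Answer: onetwotwoquxredhi

Derivation:
After op 1 (type): buf='two' undo_depth=1 redo_depth=0
After op 2 (undo): buf='(empty)' undo_depth=0 redo_depth=1
After op 3 (type): buf='one' undo_depth=1 redo_depth=0
After op 4 (type): buf='onetwo' undo_depth=2 redo_depth=0
After op 5 (type): buf='onetwotwo' undo_depth=3 redo_depth=0
After op 6 (type): buf='onetwotwoqux' undo_depth=4 redo_depth=0
After op 7 (type): buf='onetwotwoquxred' undo_depth=5 redo_depth=0
After op 8 (type): buf='onetwotwoquxredhi' undo_depth=6 redo_depth=0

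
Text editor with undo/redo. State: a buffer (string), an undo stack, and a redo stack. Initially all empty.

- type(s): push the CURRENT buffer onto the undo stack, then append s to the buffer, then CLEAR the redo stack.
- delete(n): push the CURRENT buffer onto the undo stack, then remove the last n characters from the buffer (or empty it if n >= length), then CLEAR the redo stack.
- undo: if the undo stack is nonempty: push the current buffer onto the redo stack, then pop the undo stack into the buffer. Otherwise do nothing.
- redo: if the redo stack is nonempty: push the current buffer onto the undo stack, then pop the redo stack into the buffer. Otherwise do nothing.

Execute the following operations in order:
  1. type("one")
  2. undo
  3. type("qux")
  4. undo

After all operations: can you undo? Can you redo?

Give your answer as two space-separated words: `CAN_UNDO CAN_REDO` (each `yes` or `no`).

After op 1 (type): buf='one' undo_depth=1 redo_depth=0
After op 2 (undo): buf='(empty)' undo_depth=0 redo_depth=1
After op 3 (type): buf='qux' undo_depth=1 redo_depth=0
After op 4 (undo): buf='(empty)' undo_depth=0 redo_depth=1

Answer: no yes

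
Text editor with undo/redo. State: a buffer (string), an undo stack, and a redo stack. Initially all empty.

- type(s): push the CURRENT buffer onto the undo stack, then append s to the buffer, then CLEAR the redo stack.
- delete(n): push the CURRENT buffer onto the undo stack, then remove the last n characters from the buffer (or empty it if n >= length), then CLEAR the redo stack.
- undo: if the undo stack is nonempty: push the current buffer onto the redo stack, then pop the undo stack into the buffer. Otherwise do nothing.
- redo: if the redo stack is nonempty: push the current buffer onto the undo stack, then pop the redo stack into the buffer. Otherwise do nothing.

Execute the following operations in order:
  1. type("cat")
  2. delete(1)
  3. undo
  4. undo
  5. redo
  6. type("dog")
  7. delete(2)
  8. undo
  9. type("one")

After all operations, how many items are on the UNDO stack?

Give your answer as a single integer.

After op 1 (type): buf='cat' undo_depth=1 redo_depth=0
After op 2 (delete): buf='ca' undo_depth=2 redo_depth=0
After op 3 (undo): buf='cat' undo_depth=1 redo_depth=1
After op 4 (undo): buf='(empty)' undo_depth=0 redo_depth=2
After op 5 (redo): buf='cat' undo_depth=1 redo_depth=1
After op 6 (type): buf='catdog' undo_depth=2 redo_depth=0
After op 7 (delete): buf='catd' undo_depth=3 redo_depth=0
After op 8 (undo): buf='catdog' undo_depth=2 redo_depth=1
After op 9 (type): buf='catdogone' undo_depth=3 redo_depth=0

Answer: 3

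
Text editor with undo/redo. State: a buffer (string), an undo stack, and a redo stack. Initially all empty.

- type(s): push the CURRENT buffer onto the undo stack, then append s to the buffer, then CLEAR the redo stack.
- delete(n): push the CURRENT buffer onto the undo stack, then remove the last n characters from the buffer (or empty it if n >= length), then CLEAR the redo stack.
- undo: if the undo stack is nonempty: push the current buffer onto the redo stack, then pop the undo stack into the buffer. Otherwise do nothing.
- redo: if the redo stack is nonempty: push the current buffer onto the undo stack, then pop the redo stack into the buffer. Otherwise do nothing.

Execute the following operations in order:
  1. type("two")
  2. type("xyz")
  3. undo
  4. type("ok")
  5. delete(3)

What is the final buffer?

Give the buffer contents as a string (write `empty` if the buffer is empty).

Answer: tw

Derivation:
After op 1 (type): buf='two' undo_depth=1 redo_depth=0
After op 2 (type): buf='twoxyz' undo_depth=2 redo_depth=0
After op 3 (undo): buf='two' undo_depth=1 redo_depth=1
After op 4 (type): buf='twook' undo_depth=2 redo_depth=0
After op 5 (delete): buf='tw' undo_depth=3 redo_depth=0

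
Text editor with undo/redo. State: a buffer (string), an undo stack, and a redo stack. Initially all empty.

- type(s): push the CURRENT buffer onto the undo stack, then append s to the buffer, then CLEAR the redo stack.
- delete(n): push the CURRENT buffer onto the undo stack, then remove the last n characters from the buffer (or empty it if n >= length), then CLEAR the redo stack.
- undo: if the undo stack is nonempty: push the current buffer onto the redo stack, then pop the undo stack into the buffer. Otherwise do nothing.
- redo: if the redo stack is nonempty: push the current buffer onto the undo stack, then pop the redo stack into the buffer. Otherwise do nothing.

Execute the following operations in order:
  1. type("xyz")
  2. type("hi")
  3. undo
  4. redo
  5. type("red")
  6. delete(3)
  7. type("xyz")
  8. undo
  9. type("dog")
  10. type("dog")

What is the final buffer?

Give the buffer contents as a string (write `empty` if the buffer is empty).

After op 1 (type): buf='xyz' undo_depth=1 redo_depth=0
After op 2 (type): buf='xyzhi' undo_depth=2 redo_depth=0
After op 3 (undo): buf='xyz' undo_depth=1 redo_depth=1
After op 4 (redo): buf='xyzhi' undo_depth=2 redo_depth=0
After op 5 (type): buf='xyzhired' undo_depth=3 redo_depth=0
After op 6 (delete): buf='xyzhi' undo_depth=4 redo_depth=0
After op 7 (type): buf='xyzhixyz' undo_depth=5 redo_depth=0
After op 8 (undo): buf='xyzhi' undo_depth=4 redo_depth=1
After op 9 (type): buf='xyzhidog' undo_depth=5 redo_depth=0
After op 10 (type): buf='xyzhidogdog' undo_depth=6 redo_depth=0

Answer: xyzhidogdog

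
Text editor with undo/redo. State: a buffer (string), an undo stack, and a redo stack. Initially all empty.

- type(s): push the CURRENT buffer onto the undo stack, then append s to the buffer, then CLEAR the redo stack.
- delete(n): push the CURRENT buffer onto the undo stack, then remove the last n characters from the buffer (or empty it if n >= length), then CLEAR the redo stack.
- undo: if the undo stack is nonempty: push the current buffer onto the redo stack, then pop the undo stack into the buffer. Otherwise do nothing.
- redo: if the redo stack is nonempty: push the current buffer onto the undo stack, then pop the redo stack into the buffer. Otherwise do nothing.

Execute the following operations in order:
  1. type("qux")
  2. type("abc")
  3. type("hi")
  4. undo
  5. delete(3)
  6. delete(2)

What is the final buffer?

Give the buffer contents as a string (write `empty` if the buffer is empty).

Answer: q

Derivation:
After op 1 (type): buf='qux' undo_depth=1 redo_depth=0
After op 2 (type): buf='quxabc' undo_depth=2 redo_depth=0
After op 3 (type): buf='quxabchi' undo_depth=3 redo_depth=0
After op 4 (undo): buf='quxabc' undo_depth=2 redo_depth=1
After op 5 (delete): buf='qux' undo_depth=3 redo_depth=0
After op 6 (delete): buf='q' undo_depth=4 redo_depth=0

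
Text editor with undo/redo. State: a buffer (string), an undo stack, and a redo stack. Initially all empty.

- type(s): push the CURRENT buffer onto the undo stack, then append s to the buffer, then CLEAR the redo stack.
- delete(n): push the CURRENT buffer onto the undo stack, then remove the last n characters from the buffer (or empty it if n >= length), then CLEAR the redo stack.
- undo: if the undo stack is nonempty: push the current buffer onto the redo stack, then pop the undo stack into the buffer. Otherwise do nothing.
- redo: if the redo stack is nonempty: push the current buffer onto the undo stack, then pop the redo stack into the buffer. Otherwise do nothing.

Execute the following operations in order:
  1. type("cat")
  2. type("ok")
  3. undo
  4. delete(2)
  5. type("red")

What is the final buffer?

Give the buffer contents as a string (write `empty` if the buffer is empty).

After op 1 (type): buf='cat' undo_depth=1 redo_depth=0
After op 2 (type): buf='catok' undo_depth=2 redo_depth=0
After op 3 (undo): buf='cat' undo_depth=1 redo_depth=1
After op 4 (delete): buf='c' undo_depth=2 redo_depth=0
After op 5 (type): buf='cred' undo_depth=3 redo_depth=0

Answer: cred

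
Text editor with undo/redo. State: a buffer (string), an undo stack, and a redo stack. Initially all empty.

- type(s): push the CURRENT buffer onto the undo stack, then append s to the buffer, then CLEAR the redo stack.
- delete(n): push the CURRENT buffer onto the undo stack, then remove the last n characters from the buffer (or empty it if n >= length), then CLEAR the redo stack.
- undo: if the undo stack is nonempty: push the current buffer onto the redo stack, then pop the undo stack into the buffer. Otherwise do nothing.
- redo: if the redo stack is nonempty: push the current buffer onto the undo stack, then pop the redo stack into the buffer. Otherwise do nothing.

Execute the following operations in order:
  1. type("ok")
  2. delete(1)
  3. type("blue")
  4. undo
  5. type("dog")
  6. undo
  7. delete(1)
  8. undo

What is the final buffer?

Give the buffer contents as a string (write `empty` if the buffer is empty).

Answer: o

Derivation:
After op 1 (type): buf='ok' undo_depth=1 redo_depth=0
After op 2 (delete): buf='o' undo_depth=2 redo_depth=0
After op 3 (type): buf='oblue' undo_depth=3 redo_depth=0
After op 4 (undo): buf='o' undo_depth=2 redo_depth=1
After op 5 (type): buf='odog' undo_depth=3 redo_depth=0
After op 6 (undo): buf='o' undo_depth=2 redo_depth=1
After op 7 (delete): buf='(empty)' undo_depth=3 redo_depth=0
After op 8 (undo): buf='o' undo_depth=2 redo_depth=1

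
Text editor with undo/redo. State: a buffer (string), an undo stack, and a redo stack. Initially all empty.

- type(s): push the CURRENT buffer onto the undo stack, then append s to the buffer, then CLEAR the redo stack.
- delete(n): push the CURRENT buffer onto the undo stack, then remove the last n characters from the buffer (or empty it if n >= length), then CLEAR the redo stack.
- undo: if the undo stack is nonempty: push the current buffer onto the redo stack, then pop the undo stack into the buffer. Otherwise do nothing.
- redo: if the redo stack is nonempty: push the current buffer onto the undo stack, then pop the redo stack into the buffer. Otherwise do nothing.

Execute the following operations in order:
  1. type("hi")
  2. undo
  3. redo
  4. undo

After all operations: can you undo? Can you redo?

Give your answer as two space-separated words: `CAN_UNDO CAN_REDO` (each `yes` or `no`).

Answer: no yes

Derivation:
After op 1 (type): buf='hi' undo_depth=1 redo_depth=0
After op 2 (undo): buf='(empty)' undo_depth=0 redo_depth=1
After op 3 (redo): buf='hi' undo_depth=1 redo_depth=0
After op 4 (undo): buf='(empty)' undo_depth=0 redo_depth=1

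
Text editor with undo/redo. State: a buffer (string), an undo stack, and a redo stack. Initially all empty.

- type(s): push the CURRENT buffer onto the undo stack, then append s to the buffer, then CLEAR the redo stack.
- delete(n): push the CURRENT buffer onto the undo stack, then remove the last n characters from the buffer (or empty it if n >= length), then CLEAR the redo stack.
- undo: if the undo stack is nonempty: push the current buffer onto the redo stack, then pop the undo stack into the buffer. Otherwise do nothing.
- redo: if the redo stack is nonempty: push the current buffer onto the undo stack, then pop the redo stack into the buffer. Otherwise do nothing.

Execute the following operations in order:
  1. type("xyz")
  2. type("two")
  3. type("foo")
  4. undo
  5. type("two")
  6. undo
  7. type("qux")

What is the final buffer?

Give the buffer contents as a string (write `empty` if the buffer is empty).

After op 1 (type): buf='xyz' undo_depth=1 redo_depth=0
After op 2 (type): buf='xyztwo' undo_depth=2 redo_depth=0
After op 3 (type): buf='xyztwofoo' undo_depth=3 redo_depth=0
After op 4 (undo): buf='xyztwo' undo_depth=2 redo_depth=1
After op 5 (type): buf='xyztwotwo' undo_depth=3 redo_depth=0
After op 6 (undo): buf='xyztwo' undo_depth=2 redo_depth=1
After op 7 (type): buf='xyztwoqux' undo_depth=3 redo_depth=0

Answer: xyztwoqux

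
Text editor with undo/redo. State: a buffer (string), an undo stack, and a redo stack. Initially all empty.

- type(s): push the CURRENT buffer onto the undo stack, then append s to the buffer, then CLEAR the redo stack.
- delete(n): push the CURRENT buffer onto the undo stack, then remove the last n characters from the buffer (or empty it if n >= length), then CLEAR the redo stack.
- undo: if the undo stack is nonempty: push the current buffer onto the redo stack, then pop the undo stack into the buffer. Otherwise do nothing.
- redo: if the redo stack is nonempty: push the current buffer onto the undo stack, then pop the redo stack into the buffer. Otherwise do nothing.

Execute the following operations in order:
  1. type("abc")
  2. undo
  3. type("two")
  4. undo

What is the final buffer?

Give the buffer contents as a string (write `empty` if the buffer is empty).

After op 1 (type): buf='abc' undo_depth=1 redo_depth=0
After op 2 (undo): buf='(empty)' undo_depth=0 redo_depth=1
After op 3 (type): buf='two' undo_depth=1 redo_depth=0
After op 4 (undo): buf='(empty)' undo_depth=0 redo_depth=1

Answer: empty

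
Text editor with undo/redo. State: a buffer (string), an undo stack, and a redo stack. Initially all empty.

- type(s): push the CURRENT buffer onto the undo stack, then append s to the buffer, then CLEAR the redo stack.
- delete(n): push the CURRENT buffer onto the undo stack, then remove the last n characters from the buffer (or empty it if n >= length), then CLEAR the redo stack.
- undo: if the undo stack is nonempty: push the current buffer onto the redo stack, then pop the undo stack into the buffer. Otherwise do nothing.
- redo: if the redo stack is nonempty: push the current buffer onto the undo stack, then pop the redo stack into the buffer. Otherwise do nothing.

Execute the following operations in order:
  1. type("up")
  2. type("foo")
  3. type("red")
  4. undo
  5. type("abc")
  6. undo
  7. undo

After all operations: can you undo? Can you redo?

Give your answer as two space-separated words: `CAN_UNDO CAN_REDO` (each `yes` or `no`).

After op 1 (type): buf='up' undo_depth=1 redo_depth=0
After op 2 (type): buf='upfoo' undo_depth=2 redo_depth=0
After op 3 (type): buf='upfoored' undo_depth=3 redo_depth=0
After op 4 (undo): buf='upfoo' undo_depth=2 redo_depth=1
After op 5 (type): buf='upfooabc' undo_depth=3 redo_depth=0
After op 6 (undo): buf='upfoo' undo_depth=2 redo_depth=1
After op 7 (undo): buf='up' undo_depth=1 redo_depth=2

Answer: yes yes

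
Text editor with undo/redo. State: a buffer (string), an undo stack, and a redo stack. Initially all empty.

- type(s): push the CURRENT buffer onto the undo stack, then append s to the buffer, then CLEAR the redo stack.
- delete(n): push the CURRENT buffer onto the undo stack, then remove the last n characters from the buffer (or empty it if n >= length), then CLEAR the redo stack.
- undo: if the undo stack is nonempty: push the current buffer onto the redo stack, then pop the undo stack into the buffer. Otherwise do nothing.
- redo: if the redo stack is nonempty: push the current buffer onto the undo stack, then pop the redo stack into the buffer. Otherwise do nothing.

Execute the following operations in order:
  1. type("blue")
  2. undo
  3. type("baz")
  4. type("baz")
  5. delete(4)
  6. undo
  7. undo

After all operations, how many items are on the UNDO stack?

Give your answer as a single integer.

Answer: 1

Derivation:
After op 1 (type): buf='blue' undo_depth=1 redo_depth=0
After op 2 (undo): buf='(empty)' undo_depth=0 redo_depth=1
After op 3 (type): buf='baz' undo_depth=1 redo_depth=0
After op 4 (type): buf='bazbaz' undo_depth=2 redo_depth=0
After op 5 (delete): buf='ba' undo_depth=3 redo_depth=0
After op 6 (undo): buf='bazbaz' undo_depth=2 redo_depth=1
After op 7 (undo): buf='baz' undo_depth=1 redo_depth=2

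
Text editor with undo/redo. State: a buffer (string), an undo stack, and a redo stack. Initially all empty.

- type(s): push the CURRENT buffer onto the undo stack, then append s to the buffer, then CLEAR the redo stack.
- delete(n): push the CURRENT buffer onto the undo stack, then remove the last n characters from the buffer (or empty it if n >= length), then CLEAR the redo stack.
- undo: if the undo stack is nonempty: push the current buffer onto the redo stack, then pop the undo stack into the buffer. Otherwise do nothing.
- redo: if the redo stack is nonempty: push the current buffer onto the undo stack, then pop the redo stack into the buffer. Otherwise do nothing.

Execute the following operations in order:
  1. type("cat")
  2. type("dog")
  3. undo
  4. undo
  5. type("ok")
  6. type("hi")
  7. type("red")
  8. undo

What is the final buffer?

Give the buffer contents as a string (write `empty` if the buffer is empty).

Answer: okhi

Derivation:
After op 1 (type): buf='cat' undo_depth=1 redo_depth=0
After op 2 (type): buf='catdog' undo_depth=2 redo_depth=0
After op 3 (undo): buf='cat' undo_depth=1 redo_depth=1
After op 4 (undo): buf='(empty)' undo_depth=0 redo_depth=2
After op 5 (type): buf='ok' undo_depth=1 redo_depth=0
After op 6 (type): buf='okhi' undo_depth=2 redo_depth=0
After op 7 (type): buf='okhired' undo_depth=3 redo_depth=0
After op 8 (undo): buf='okhi' undo_depth=2 redo_depth=1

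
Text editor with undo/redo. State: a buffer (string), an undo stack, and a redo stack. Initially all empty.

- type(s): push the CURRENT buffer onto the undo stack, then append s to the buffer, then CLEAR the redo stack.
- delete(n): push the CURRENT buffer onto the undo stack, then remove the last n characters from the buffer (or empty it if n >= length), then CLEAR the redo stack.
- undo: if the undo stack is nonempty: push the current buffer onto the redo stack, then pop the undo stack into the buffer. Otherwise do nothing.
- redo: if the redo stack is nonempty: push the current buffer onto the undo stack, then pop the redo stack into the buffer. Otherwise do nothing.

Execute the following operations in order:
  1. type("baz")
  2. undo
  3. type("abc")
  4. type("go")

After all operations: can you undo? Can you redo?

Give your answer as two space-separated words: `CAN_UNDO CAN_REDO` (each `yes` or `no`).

After op 1 (type): buf='baz' undo_depth=1 redo_depth=0
After op 2 (undo): buf='(empty)' undo_depth=0 redo_depth=1
After op 3 (type): buf='abc' undo_depth=1 redo_depth=0
After op 4 (type): buf='abcgo' undo_depth=2 redo_depth=0

Answer: yes no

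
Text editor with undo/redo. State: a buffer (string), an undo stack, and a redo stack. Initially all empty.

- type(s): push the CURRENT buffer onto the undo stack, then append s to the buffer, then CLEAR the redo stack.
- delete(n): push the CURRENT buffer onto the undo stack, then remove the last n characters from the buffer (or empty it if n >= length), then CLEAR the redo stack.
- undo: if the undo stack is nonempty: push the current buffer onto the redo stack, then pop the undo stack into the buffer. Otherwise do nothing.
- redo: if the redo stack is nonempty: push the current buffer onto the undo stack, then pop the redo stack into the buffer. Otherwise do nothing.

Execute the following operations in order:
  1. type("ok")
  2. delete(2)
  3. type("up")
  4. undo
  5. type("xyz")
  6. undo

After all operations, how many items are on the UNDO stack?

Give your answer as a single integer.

After op 1 (type): buf='ok' undo_depth=1 redo_depth=0
After op 2 (delete): buf='(empty)' undo_depth=2 redo_depth=0
After op 3 (type): buf='up' undo_depth=3 redo_depth=0
After op 4 (undo): buf='(empty)' undo_depth=2 redo_depth=1
After op 5 (type): buf='xyz' undo_depth=3 redo_depth=0
After op 6 (undo): buf='(empty)' undo_depth=2 redo_depth=1

Answer: 2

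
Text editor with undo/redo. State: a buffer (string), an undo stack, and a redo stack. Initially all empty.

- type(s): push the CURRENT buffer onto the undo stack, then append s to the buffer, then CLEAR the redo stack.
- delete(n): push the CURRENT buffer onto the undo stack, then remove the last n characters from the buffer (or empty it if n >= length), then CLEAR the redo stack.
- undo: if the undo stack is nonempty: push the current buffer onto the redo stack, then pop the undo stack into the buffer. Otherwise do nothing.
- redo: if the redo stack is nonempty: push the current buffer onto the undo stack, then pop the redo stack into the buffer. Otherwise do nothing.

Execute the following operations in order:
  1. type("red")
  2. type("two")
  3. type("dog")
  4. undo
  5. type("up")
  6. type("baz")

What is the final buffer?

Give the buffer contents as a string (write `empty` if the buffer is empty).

Answer: redtwoupbaz

Derivation:
After op 1 (type): buf='red' undo_depth=1 redo_depth=0
After op 2 (type): buf='redtwo' undo_depth=2 redo_depth=0
After op 3 (type): buf='redtwodog' undo_depth=3 redo_depth=0
After op 4 (undo): buf='redtwo' undo_depth=2 redo_depth=1
After op 5 (type): buf='redtwoup' undo_depth=3 redo_depth=0
After op 6 (type): buf='redtwoupbaz' undo_depth=4 redo_depth=0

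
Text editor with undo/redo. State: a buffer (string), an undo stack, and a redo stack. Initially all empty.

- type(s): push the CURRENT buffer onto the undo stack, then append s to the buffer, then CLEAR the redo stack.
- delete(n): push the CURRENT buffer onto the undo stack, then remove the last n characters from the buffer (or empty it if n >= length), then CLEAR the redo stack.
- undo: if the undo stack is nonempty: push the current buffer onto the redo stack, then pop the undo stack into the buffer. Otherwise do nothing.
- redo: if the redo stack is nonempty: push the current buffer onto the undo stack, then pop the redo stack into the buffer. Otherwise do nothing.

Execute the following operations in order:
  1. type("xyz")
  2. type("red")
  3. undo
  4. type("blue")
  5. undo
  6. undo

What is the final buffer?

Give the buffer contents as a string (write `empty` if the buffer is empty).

After op 1 (type): buf='xyz' undo_depth=1 redo_depth=0
After op 2 (type): buf='xyzred' undo_depth=2 redo_depth=0
After op 3 (undo): buf='xyz' undo_depth=1 redo_depth=1
After op 4 (type): buf='xyzblue' undo_depth=2 redo_depth=0
After op 5 (undo): buf='xyz' undo_depth=1 redo_depth=1
After op 6 (undo): buf='(empty)' undo_depth=0 redo_depth=2

Answer: empty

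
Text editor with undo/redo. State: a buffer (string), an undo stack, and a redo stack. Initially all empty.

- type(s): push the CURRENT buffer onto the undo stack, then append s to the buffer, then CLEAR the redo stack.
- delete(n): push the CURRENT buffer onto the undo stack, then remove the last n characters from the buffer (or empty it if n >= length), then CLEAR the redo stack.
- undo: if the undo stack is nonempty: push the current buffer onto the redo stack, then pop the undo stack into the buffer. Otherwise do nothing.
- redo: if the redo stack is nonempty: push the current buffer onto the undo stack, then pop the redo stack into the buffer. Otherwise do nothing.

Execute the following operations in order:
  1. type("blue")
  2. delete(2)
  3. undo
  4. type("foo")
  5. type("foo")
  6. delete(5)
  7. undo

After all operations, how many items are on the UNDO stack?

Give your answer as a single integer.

After op 1 (type): buf='blue' undo_depth=1 redo_depth=0
After op 2 (delete): buf='bl' undo_depth=2 redo_depth=0
After op 3 (undo): buf='blue' undo_depth=1 redo_depth=1
After op 4 (type): buf='bluefoo' undo_depth=2 redo_depth=0
After op 5 (type): buf='bluefoofoo' undo_depth=3 redo_depth=0
After op 6 (delete): buf='bluef' undo_depth=4 redo_depth=0
After op 7 (undo): buf='bluefoofoo' undo_depth=3 redo_depth=1

Answer: 3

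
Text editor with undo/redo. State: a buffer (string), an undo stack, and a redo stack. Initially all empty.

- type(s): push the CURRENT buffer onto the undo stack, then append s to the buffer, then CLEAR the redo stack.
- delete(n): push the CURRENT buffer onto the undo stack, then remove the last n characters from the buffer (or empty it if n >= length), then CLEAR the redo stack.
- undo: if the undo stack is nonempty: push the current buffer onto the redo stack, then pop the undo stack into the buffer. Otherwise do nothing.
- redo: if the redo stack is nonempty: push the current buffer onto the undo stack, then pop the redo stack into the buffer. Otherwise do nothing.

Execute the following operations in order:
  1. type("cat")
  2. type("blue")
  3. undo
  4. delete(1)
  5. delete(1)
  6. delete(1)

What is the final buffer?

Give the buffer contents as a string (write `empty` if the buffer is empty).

After op 1 (type): buf='cat' undo_depth=1 redo_depth=0
After op 2 (type): buf='catblue' undo_depth=2 redo_depth=0
After op 3 (undo): buf='cat' undo_depth=1 redo_depth=1
After op 4 (delete): buf='ca' undo_depth=2 redo_depth=0
After op 5 (delete): buf='c' undo_depth=3 redo_depth=0
After op 6 (delete): buf='(empty)' undo_depth=4 redo_depth=0

Answer: empty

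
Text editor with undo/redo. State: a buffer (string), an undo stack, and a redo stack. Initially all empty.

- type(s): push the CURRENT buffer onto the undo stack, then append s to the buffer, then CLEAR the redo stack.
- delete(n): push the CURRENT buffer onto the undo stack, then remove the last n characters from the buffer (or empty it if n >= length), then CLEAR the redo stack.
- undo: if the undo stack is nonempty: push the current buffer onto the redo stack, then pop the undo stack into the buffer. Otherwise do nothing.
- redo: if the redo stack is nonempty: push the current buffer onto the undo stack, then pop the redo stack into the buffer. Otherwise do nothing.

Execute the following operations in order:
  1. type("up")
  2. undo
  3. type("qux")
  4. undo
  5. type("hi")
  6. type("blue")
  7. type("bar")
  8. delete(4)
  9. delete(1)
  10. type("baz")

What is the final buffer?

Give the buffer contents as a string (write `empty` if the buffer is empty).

After op 1 (type): buf='up' undo_depth=1 redo_depth=0
After op 2 (undo): buf='(empty)' undo_depth=0 redo_depth=1
After op 3 (type): buf='qux' undo_depth=1 redo_depth=0
After op 4 (undo): buf='(empty)' undo_depth=0 redo_depth=1
After op 5 (type): buf='hi' undo_depth=1 redo_depth=0
After op 6 (type): buf='hiblue' undo_depth=2 redo_depth=0
After op 7 (type): buf='hibluebar' undo_depth=3 redo_depth=0
After op 8 (delete): buf='hiblu' undo_depth=4 redo_depth=0
After op 9 (delete): buf='hibl' undo_depth=5 redo_depth=0
After op 10 (type): buf='hiblbaz' undo_depth=6 redo_depth=0

Answer: hiblbaz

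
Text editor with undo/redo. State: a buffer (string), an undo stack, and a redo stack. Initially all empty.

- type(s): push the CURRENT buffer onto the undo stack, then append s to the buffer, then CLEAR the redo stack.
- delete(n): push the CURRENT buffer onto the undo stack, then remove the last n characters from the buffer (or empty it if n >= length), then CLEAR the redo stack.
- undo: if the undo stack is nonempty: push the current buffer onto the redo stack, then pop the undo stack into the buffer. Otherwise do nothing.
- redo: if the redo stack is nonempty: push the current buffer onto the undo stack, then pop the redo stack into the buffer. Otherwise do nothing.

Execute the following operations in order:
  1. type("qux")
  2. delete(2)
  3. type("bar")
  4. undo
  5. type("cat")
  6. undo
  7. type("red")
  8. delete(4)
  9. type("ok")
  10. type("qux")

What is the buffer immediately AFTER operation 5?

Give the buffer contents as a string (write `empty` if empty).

Answer: qcat

Derivation:
After op 1 (type): buf='qux' undo_depth=1 redo_depth=0
After op 2 (delete): buf='q' undo_depth=2 redo_depth=0
After op 3 (type): buf='qbar' undo_depth=3 redo_depth=0
After op 4 (undo): buf='q' undo_depth=2 redo_depth=1
After op 5 (type): buf='qcat' undo_depth=3 redo_depth=0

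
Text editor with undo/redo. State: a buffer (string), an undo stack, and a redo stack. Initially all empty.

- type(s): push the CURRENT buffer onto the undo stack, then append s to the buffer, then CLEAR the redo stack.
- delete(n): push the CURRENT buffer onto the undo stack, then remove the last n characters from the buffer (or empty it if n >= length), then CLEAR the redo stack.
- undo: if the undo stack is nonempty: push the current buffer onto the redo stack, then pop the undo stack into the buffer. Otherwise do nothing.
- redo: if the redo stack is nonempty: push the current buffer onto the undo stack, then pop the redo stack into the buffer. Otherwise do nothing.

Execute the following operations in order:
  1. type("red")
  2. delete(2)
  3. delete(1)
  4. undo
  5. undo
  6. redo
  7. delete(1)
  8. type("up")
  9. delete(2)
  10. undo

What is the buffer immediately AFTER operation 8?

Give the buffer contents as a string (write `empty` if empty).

Answer: up

Derivation:
After op 1 (type): buf='red' undo_depth=1 redo_depth=0
After op 2 (delete): buf='r' undo_depth=2 redo_depth=0
After op 3 (delete): buf='(empty)' undo_depth=3 redo_depth=0
After op 4 (undo): buf='r' undo_depth=2 redo_depth=1
After op 5 (undo): buf='red' undo_depth=1 redo_depth=2
After op 6 (redo): buf='r' undo_depth=2 redo_depth=1
After op 7 (delete): buf='(empty)' undo_depth=3 redo_depth=0
After op 8 (type): buf='up' undo_depth=4 redo_depth=0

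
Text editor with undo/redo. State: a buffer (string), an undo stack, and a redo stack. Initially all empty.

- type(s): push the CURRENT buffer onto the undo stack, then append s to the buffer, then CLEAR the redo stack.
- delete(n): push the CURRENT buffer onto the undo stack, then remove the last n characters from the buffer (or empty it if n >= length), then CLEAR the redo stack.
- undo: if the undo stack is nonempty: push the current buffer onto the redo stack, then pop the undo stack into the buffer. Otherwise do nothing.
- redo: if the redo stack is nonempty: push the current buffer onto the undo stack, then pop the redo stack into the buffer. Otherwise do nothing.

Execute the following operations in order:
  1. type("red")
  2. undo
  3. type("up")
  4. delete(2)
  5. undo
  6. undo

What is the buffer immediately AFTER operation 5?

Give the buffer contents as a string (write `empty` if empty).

After op 1 (type): buf='red' undo_depth=1 redo_depth=0
After op 2 (undo): buf='(empty)' undo_depth=0 redo_depth=1
After op 3 (type): buf='up' undo_depth=1 redo_depth=0
After op 4 (delete): buf='(empty)' undo_depth=2 redo_depth=0
After op 5 (undo): buf='up' undo_depth=1 redo_depth=1

Answer: up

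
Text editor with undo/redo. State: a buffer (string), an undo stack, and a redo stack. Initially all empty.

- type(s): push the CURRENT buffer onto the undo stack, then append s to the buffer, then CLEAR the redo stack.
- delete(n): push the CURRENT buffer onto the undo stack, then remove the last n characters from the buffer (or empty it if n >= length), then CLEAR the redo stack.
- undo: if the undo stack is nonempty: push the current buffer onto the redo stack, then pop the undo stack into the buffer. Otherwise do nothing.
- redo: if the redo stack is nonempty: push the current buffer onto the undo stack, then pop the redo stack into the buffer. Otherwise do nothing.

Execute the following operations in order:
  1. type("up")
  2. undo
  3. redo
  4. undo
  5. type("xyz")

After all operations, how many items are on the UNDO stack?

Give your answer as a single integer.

After op 1 (type): buf='up' undo_depth=1 redo_depth=0
After op 2 (undo): buf='(empty)' undo_depth=0 redo_depth=1
After op 3 (redo): buf='up' undo_depth=1 redo_depth=0
After op 4 (undo): buf='(empty)' undo_depth=0 redo_depth=1
After op 5 (type): buf='xyz' undo_depth=1 redo_depth=0

Answer: 1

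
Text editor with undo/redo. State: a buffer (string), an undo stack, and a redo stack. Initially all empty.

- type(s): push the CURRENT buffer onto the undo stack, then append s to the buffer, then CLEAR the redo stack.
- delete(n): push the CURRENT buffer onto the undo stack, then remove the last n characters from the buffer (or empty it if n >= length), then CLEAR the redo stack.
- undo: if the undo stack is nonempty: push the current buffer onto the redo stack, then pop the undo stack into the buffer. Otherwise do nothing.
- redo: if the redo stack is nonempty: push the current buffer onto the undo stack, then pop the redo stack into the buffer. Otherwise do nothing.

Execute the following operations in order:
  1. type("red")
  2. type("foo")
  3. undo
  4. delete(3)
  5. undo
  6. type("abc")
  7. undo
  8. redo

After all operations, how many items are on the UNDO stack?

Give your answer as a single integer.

Answer: 2

Derivation:
After op 1 (type): buf='red' undo_depth=1 redo_depth=0
After op 2 (type): buf='redfoo' undo_depth=2 redo_depth=0
After op 3 (undo): buf='red' undo_depth=1 redo_depth=1
After op 4 (delete): buf='(empty)' undo_depth=2 redo_depth=0
After op 5 (undo): buf='red' undo_depth=1 redo_depth=1
After op 6 (type): buf='redabc' undo_depth=2 redo_depth=0
After op 7 (undo): buf='red' undo_depth=1 redo_depth=1
After op 8 (redo): buf='redabc' undo_depth=2 redo_depth=0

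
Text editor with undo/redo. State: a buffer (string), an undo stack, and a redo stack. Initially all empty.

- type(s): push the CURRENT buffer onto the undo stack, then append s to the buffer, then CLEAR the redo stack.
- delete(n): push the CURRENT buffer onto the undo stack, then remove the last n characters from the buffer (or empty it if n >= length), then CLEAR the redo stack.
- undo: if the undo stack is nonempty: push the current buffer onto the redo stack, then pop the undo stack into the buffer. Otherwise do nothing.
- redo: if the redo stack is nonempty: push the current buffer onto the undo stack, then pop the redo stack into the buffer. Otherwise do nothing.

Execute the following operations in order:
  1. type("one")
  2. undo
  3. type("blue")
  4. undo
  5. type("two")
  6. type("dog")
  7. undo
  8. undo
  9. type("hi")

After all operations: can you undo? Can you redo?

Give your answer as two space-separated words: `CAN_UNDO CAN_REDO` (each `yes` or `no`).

Answer: yes no

Derivation:
After op 1 (type): buf='one' undo_depth=1 redo_depth=0
After op 2 (undo): buf='(empty)' undo_depth=0 redo_depth=1
After op 3 (type): buf='blue' undo_depth=1 redo_depth=0
After op 4 (undo): buf='(empty)' undo_depth=0 redo_depth=1
After op 5 (type): buf='two' undo_depth=1 redo_depth=0
After op 6 (type): buf='twodog' undo_depth=2 redo_depth=0
After op 7 (undo): buf='two' undo_depth=1 redo_depth=1
After op 8 (undo): buf='(empty)' undo_depth=0 redo_depth=2
After op 9 (type): buf='hi' undo_depth=1 redo_depth=0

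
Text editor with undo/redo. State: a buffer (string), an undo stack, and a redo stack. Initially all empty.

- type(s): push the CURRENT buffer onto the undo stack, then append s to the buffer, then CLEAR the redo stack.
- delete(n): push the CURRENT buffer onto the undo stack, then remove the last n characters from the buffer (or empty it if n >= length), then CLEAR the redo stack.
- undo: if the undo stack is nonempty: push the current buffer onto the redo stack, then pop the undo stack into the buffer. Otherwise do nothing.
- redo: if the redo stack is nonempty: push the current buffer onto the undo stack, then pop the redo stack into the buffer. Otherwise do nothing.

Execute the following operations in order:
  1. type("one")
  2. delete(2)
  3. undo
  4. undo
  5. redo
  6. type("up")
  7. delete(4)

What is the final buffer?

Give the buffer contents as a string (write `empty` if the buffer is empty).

After op 1 (type): buf='one' undo_depth=1 redo_depth=0
After op 2 (delete): buf='o' undo_depth=2 redo_depth=0
After op 3 (undo): buf='one' undo_depth=1 redo_depth=1
After op 4 (undo): buf='(empty)' undo_depth=0 redo_depth=2
After op 5 (redo): buf='one' undo_depth=1 redo_depth=1
After op 6 (type): buf='oneup' undo_depth=2 redo_depth=0
After op 7 (delete): buf='o' undo_depth=3 redo_depth=0

Answer: o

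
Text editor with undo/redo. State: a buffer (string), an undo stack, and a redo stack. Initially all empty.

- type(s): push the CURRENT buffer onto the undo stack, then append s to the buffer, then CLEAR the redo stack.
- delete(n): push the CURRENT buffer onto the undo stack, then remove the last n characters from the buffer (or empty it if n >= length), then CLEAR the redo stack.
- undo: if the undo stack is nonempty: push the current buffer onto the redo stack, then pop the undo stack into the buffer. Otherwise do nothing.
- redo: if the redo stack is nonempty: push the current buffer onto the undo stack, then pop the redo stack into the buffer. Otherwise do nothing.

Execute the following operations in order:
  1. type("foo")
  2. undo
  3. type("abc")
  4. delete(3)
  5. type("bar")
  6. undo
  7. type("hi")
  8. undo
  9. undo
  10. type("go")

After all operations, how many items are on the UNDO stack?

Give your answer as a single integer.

Answer: 2

Derivation:
After op 1 (type): buf='foo' undo_depth=1 redo_depth=0
After op 2 (undo): buf='(empty)' undo_depth=0 redo_depth=1
After op 3 (type): buf='abc' undo_depth=1 redo_depth=0
After op 4 (delete): buf='(empty)' undo_depth=2 redo_depth=0
After op 5 (type): buf='bar' undo_depth=3 redo_depth=0
After op 6 (undo): buf='(empty)' undo_depth=2 redo_depth=1
After op 7 (type): buf='hi' undo_depth=3 redo_depth=0
After op 8 (undo): buf='(empty)' undo_depth=2 redo_depth=1
After op 9 (undo): buf='abc' undo_depth=1 redo_depth=2
After op 10 (type): buf='abcgo' undo_depth=2 redo_depth=0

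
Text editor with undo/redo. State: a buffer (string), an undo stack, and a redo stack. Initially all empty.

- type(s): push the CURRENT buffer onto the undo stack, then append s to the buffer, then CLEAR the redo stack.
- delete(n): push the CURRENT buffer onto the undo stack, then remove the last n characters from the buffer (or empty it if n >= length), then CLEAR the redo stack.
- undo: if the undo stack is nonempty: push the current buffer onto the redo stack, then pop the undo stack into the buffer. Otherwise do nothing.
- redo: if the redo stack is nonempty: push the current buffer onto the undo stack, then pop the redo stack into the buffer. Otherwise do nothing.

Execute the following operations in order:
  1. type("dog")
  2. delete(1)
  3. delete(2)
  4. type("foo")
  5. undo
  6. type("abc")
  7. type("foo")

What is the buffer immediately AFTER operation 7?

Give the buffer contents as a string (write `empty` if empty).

Answer: abcfoo

Derivation:
After op 1 (type): buf='dog' undo_depth=1 redo_depth=0
After op 2 (delete): buf='do' undo_depth=2 redo_depth=0
After op 3 (delete): buf='(empty)' undo_depth=3 redo_depth=0
After op 4 (type): buf='foo' undo_depth=4 redo_depth=0
After op 5 (undo): buf='(empty)' undo_depth=3 redo_depth=1
After op 6 (type): buf='abc' undo_depth=4 redo_depth=0
After op 7 (type): buf='abcfoo' undo_depth=5 redo_depth=0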